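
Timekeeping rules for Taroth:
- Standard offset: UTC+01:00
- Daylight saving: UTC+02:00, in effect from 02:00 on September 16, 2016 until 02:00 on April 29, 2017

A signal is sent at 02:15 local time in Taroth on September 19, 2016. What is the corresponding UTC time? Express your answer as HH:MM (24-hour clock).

September 19, 2016 lies within the daylight-saving period (16 September 2016 – 29 April 2017), so Taroth is on daylight time, UTC+02:00.
02:15 local − 2h = 00:15 UTC.

00:15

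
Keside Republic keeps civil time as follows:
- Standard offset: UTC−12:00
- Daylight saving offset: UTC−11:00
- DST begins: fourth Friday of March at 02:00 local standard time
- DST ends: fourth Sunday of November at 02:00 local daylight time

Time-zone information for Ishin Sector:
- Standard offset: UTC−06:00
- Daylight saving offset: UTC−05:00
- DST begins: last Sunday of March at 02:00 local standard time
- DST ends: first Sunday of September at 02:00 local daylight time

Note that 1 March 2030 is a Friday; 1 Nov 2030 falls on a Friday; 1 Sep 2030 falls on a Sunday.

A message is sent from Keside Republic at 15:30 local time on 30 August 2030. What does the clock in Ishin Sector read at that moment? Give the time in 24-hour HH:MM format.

21:30

1 March 2030 is a Friday, so the first Friday is March 1 and the fourth is March 22.
1 November 2030 is a Friday, so the first Sunday is November 3 and the fourth is November 24.
30 August 2030 falls between 22 March and 24 November, so daylight saving is in effect and Keside Republic is at UTC−11:00.
15:30 Keside Republic + 11h = 02:30 UTC (rolling into the next day, 31 August 2030).
1 March 2030 is a Friday, so Sundays fall on 3, 10, 17, 24, 31; the last is March 31.
1 September 2030 is a Sunday, so the first Sunday is September 1.
At the standard offset (UTC−06:00), 02:30 UTC − 6h = 20:30 Ishin Sector standard time (rolling into the previous day, 30 August 2030).
The standard-time date in Ishin Sector, 30 August 2030, lies within the daylight-saving period (31 March – 1 September), so Ishin Sector is on daylight time, UTC−05:00.
02:30 UTC − 5h = 21:30 Ishin Sector (rolling into the previous day, 30 August 2030).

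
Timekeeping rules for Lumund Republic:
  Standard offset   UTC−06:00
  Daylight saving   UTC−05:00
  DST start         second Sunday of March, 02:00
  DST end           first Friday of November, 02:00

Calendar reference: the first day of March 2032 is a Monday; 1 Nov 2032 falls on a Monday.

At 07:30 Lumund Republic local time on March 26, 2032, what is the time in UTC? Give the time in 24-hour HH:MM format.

1 March 2032 is a Monday, so the first Sunday is March 7 and the second is March 14.
1 November 2032 is a Monday, so the first Friday is November 5.
Daylight saving runs 14 March – 5 November; March 26, 2032 is inside that window, so Lumund Republic is at UTC−05:00.
07:30 local + 5h = 12:30 UTC.

12:30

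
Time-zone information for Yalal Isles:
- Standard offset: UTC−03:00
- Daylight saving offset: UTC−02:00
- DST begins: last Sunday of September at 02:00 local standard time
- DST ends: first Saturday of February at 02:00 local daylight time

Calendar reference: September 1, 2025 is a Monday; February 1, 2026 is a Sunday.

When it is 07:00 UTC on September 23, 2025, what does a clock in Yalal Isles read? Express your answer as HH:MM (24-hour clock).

1 September 2025 is a Monday, so Sundays fall on 7, 14, 21, 28; the last is September 28.
1 February 2026 is a Sunday, so the first Saturday is February 7.
At the standard offset (UTC−03:00), 07:00 UTC − 3h = 04:00 Yalal Isles standard time.
The standard-time date in Yalal Isles, September 23, 2025, is outside the daylight-saving period (28 September 2025 – 7 February 2026), so Yalal Isles is on standard time, UTC−03:00.
07:00 UTC − 3h = 04:00 local.

04:00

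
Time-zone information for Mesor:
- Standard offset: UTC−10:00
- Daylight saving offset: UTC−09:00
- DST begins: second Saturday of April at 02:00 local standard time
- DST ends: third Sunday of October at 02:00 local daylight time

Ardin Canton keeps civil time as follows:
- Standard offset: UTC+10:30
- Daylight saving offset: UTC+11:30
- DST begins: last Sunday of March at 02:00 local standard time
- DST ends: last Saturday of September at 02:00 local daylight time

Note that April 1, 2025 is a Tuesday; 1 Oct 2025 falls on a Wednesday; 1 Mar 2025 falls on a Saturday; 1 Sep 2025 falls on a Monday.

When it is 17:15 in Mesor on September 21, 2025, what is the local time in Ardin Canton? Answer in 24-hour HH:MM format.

13:45

1 April 2025 is a Tuesday, so the first Saturday is April 5 and the second is April 12.
1 October 2025 is a Wednesday, so the first Sunday is October 5 and the third is October 19.
Daylight saving runs 12 April – 19 October; September 21, 2025 is inside that window, so Mesor is at UTC−09:00.
17:15 Mesor + 9h = 02:15 UTC (rolling into the next day, 22 September 2025).
1 March 2025 is a Saturday, so Sundays fall on 2, 9, 16, 23, 30; the last is March 30.
1 September 2025 is a Monday, so Saturdays fall on 6, 13, 20, 27; the last is September 27.
At the standard offset (UTC+10:30), 02:15 UTC + 10h30m = 12:45 Ardin Canton standard time.
The standard-time date in Ardin Canton, September 22, 2025, lies within the daylight-saving period (30 March – 27 September), so Ardin Canton is on daylight time, UTC+11:30.
02:15 UTC + 11h30m = 13:45 Ardin Canton.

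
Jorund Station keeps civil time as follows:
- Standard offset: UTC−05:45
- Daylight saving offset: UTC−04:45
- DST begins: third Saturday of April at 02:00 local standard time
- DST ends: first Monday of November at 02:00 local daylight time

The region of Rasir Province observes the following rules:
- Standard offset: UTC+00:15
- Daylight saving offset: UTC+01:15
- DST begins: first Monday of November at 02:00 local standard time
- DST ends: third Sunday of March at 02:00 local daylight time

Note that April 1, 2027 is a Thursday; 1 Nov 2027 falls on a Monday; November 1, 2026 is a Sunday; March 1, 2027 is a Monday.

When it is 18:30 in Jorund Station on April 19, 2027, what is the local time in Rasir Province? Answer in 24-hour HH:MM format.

23:30

1 April 2027 is a Thursday, so the first Saturday is April 3 and the third is April 17.
1 November 2027 is a Monday, so the first Monday is November 1.
April 19, 2027 lies within the daylight-saving period (17 April – 1 November), so Jorund Station is on daylight time, UTC−04:45.
18:30 Jorund Station + 4h45m = 23:15 UTC.
1 November 2026 is a Sunday, so the first Monday is November 2.
1 March 2027 is a Monday, so the first Sunday is March 7 and the third is March 21.
At the standard offset (UTC+00:15), 23:15 UTC + 0h15m = 23:30 Rasir Province standard time.
The standard-time date in Rasir Province, April 19, 2027, does not fall between 2 November 2026 and 21 March 2027, so daylight saving is not in effect and Rasir Province is at UTC+00:15.
23:15 UTC + 0h15m = 23:30 Rasir Province.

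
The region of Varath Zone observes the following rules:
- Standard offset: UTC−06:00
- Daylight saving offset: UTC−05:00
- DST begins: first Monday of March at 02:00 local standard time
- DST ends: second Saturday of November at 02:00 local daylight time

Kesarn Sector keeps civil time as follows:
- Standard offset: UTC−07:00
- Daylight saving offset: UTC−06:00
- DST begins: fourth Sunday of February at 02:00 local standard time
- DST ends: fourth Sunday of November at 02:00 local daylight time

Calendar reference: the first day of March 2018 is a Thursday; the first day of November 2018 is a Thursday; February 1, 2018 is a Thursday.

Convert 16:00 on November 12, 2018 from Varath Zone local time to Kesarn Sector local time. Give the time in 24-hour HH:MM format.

1 March 2018 is a Thursday, so the first Monday is March 5.
1 November 2018 is a Thursday, so the first Saturday is November 3 and the second is November 10.
Daylight saving runs 5 March – 10 November; November 12, 2018 is outside that window, so Varath Zone is on standard time at UTC−06:00.
16:00 Varath Zone + 6h = 22:00 UTC.
1 February 2018 is a Thursday, so the first Sunday is February 4 and the fourth is February 25.
1 November 2018 is a Thursday, so the first Sunday is November 4 and the fourth is November 25.
At the standard offset (UTC−07:00), 22:00 UTC − 7h = 15:00 Kesarn Sector standard time.
The standard-time date in Kesarn Sector, November 12, 2018, lies within the daylight-saving period (25 February – 25 November), so Kesarn Sector is on daylight time, UTC−06:00.
22:00 UTC − 6h = 16:00 Kesarn Sector.

16:00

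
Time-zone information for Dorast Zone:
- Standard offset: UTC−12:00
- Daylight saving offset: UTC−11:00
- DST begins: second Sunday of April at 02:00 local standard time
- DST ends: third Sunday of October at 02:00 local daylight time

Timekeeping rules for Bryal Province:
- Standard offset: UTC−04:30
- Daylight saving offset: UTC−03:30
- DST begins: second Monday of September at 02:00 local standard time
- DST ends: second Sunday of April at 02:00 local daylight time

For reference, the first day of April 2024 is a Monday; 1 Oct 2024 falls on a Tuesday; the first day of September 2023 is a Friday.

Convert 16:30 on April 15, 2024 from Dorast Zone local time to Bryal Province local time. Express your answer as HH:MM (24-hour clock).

1 April 2024 is a Monday, so the first Sunday is April 7 and the second is April 14.
1 October 2024 is a Tuesday, so the first Sunday is October 6 and the third is October 20.
Daylight saving runs 14 April – 20 October; April 15, 2024 is inside that window, so Dorast Zone is at UTC−11:00.
16:30 Dorast Zone + 11h = 03:30 UTC (rolling into the next day, 16 April 2024).
1 September 2023 is a Friday, so the first Monday is September 4 and the second is September 11.
1 April 2024 is a Monday, so the first Sunday is April 7 and the second is April 14.
At the standard offset (UTC−04:30), 03:30 UTC − 4h30m = 23:00 Bryal Province standard time (rolling into the previous day, 15 April 2024).
The standard-time date in Bryal Province, April 15, 2024, does not fall between 11 September 2023 and 14 April 2024, so daylight saving is not in effect and Bryal Province is at UTC−04:30.
03:30 UTC − 4h30m = 23:00 Bryal Province (rolling into the previous day, 15 April 2024).

23:00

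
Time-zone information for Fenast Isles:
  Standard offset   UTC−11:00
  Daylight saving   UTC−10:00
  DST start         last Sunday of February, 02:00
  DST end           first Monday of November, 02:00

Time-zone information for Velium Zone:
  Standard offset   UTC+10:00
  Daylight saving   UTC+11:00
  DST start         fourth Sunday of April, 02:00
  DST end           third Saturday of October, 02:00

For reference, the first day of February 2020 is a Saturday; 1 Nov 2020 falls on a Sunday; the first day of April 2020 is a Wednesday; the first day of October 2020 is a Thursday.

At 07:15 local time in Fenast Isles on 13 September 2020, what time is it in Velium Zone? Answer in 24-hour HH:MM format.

1 February 2020 is a Saturday, so Sundays fall on 2, 9, 16, 23; the last is February 23.
1 November 2020 is a Sunday, so the first Monday is November 2.
13 September 2020 falls between 23 February and 2 November, so daylight saving is in effect and Fenast Isles is at UTC−10:00.
07:15 Fenast Isles + 10h = 17:15 UTC.
1 April 2020 is a Wednesday, so the first Sunday is April 5 and the fourth is April 26.
1 October 2020 is a Thursday, so the first Saturday is October 3 and the third is October 17.
At the standard offset (UTC+10:00), 17:15 UTC + 10h = 03:15 Velium Zone standard time (rolling into the next day, 14 September 2020).
Daylight saving runs 26 April – 17 October; the standard-time date in Velium Zone, 14 September 2020, is inside that window, so Velium Zone is at UTC+11:00.
17:15 UTC + 11h = 04:15 Velium Zone (rolling into the next day, 14 September 2020).

04:15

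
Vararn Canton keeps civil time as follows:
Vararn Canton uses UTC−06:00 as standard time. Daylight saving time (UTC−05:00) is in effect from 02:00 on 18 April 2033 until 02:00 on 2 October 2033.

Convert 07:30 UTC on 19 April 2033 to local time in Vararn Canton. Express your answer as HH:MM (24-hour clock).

At the standard offset (UTC−06:00), 07:30 UTC − 6h = 01:30 Vararn Canton standard time.
Daylight saving runs 18 April – 2 October; the standard-time date in Vararn Canton, 19 April 2033, is inside that window, so Vararn Canton is at UTC−05:00.
07:30 UTC − 5h = 02:30 local.

02:30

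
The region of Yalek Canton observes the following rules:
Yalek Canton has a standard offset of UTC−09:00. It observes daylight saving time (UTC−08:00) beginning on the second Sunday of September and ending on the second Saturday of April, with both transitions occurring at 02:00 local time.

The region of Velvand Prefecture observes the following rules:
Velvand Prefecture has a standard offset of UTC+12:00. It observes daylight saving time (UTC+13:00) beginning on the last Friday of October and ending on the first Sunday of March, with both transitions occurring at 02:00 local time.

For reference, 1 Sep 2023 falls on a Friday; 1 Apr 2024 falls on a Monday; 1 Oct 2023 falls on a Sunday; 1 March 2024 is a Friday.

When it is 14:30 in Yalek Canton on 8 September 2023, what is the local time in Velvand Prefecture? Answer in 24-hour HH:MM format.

11:30

1 September 2023 is a Friday, so the first Sunday is September 3 and the second is September 10.
1 April 2024 is a Monday, so the first Saturday is April 6 and the second is April 13.
8 September 2023 is outside the daylight-saving period (10 September 2023 – 13 April 2024), so Yalek Canton is on standard time, UTC−09:00.
14:30 Yalek Canton + 9h = 23:30 UTC.
1 October 2023 is a Sunday, so Fridays fall on 6, 13, 20, 27; the last is October 27.
1 March 2024 is a Friday, so the first Sunday is March 3.
At the standard offset (UTC+12:00), 23:30 UTC + 12h = 11:30 Velvand Prefecture standard time (rolling into the next day, 9 September 2023).
Daylight saving runs 27 October 2023 – 3 March 2024; the standard-time date in Velvand Prefecture, 9 September 2023, is outside that window, so Velvand Prefecture is on standard time at UTC+12:00.
23:30 UTC + 12h = 11:30 Velvand Prefecture (rolling into the next day, 9 September 2023).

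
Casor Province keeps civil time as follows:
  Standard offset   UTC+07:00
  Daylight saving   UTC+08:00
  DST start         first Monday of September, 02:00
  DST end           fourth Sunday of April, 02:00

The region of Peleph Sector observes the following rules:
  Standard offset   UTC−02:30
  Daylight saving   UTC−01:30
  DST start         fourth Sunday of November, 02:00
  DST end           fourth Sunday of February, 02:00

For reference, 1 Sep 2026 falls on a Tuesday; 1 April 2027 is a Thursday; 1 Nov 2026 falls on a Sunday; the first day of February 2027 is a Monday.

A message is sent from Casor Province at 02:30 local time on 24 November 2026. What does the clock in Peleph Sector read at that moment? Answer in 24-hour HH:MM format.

17:00

1 September 2026 is a Tuesday, so the first Monday is September 7.
1 April 2027 is a Thursday, so the first Sunday is April 4 and the fourth is April 25.
24 November 2026 falls between 7 September 2026 and 25 April 2027, so daylight saving is in effect and Casor Province is at UTC+08:00.
02:30 Casor Province − 8h = 18:30 UTC (rolling into the previous day, 23 November 2026).
1 November 2026 is a Sunday, so the first Sunday is November 1 and the fourth is November 22.
1 February 2027 is a Monday, so the first Sunday is February 7 and the fourth is February 28.
At the standard offset (UTC−02:30), 18:30 UTC − 2h30m = 16:00 Peleph Sector standard time.
The standard-time date in Peleph Sector, 23 November 2026, lies within the daylight-saving period (22 November 2026 – 28 February 2027), so Peleph Sector is on daylight time, UTC−01:30.
18:30 UTC − 1h30m = 17:00 Peleph Sector.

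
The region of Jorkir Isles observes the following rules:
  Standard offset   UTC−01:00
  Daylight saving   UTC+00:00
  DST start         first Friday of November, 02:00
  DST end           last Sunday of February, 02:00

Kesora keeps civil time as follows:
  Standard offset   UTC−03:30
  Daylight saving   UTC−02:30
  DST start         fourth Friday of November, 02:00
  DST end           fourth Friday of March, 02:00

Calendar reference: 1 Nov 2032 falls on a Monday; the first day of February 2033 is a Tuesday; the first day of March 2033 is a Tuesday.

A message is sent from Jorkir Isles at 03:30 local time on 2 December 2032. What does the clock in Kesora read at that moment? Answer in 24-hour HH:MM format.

1 November 2032 is a Monday, so the first Friday is November 5.
1 February 2033 is a Tuesday, so Sundays fall on 6, 13, 20, 27; the last is February 27.
2 December 2032 lies within the daylight-saving period (5 November 2032 – 27 February 2033), so Jorkir Isles is on daylight time, UTC+00:00.
03:30 Jorkir Isles − 0h = 03:30 UTC.
1 November 2032 is a Monday, so the first Friday is November 5 and the fourth is November 26.
1 March 2033 is a Tuesday, so the first Friday is March 4 and the fourth is March 25.
At the standard offset (UTC−03:30), 03:30 UTC − 3h30m = 00:00 Kesora standard time.
The standard-time date in Kesora, 2 December 2032, falls between 26 November 2032 and 25 March 2033, so daylight saving is in effect and Kesora is at UTC−02:30.
03:30 UTC − 2h30m = 01:00 Kesora.

01:00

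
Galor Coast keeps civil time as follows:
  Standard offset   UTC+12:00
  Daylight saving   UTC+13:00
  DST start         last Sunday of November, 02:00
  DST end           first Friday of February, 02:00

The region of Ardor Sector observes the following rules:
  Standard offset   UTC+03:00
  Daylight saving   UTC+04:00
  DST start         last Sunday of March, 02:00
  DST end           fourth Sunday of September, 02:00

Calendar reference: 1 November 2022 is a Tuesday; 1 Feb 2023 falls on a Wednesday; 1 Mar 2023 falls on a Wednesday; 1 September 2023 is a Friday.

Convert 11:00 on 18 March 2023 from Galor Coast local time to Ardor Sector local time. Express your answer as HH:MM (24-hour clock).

1 November 2022 is a Tuesday, so Sundays fall on 6, 13, 20, 27; the last is November 27.
1 February 2023 is a Wednesday, so the first Friday is February 3.
Daylight saving runs 27 November 2022 – 3 February 2023; 18 March 2023 is outside that window, so Galor Coast is on standard time at UTC+12:00.
11:00 Galor Coast − 12h = 23:00 UTC (rolling into the previous day, 17 March 2023).
1 March 2023 is a Wednesday, so Sundays fall on 5, 12, 19, 26; the last is March 26.
1 September 2023 is a Friday, so the first Sunday is September 3 and the fourth is September 24.
At the standard offset (UTC+03:00), 23:00 UTC + 3h = 02:00 Ardor Sector standard time (rolling into the next day, 18 March 2023).
The standard-time date in Ardor Sector, 18 March 2023, does not fall between 26 March and 24 September, so daylight saving is not in effect and Ardor Sector is at UTC+03:00.
23:00 UTC + 3h = 02:00 Ardor Sector (rolling into the next day, 18 March 2023).

02:00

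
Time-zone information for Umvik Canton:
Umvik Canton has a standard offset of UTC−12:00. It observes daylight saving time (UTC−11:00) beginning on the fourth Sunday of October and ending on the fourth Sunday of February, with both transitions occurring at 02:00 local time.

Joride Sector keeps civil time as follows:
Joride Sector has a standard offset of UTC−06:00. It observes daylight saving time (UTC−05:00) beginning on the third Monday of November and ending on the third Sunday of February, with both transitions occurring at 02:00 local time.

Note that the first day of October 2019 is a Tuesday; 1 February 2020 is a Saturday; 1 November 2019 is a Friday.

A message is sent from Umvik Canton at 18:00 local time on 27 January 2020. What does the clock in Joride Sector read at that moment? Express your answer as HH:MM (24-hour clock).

00:00

1 October 2019 is a Tuesday, so the first Sunday is October 6 and the fourth is October 27.
1 February 2020 is a Saturday, so the first Sunday is February 2 and the fourth is February 23.
27 January 2020 falls between 27 October 2019 and 23 February 2020, so daylight saving is in effect and Umvik Canton is at UTC−11:00.
18:00 Umvik Canton + 11h = 05:00 UTC (rolling into the next day, 28 January 2020).
1 November 2019 is a Friday, so the first Monday is November 4 and the third is November 18.
1 February 2020 is a Saturday, so the first Sunday is February 2 and the third is February 16.
At the standard offset (UTC−06:00), 05:00 UTC − 6h = 23:00 Joride Sector standard time (rolling into the previous day, 27 January 2020).
The standard-time date in Joride Sector, 27 January 2020, falls between 18 November 2019 and 16 February 2020, so daylight saving is in effect and Joride Sector is at UTC−05:00.
05:00 UTC − 5h = 00:00 Joride Sector.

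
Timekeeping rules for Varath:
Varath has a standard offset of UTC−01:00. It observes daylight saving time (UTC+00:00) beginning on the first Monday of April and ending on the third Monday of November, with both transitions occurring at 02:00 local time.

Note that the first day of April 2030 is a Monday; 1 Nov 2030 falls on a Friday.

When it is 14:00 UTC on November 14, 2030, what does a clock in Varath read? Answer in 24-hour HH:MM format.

14:00

1 April 2030 is a Monday, so the first Monday is April 1.
1 November 2030 is a Friday, so the first Monday is November 4 and the third is November 18.
At the standard offset (UTC−01:00), 14:00 UTC − 1h = 13:00 Varath standard time.
The standard-time date in Varath, November 14, 2030, lies within the daylight-saving period (1 April – 18 November), so Varath is on daylight time, UTC+00:00.
14:00 UTC + 0h = 14:00 local.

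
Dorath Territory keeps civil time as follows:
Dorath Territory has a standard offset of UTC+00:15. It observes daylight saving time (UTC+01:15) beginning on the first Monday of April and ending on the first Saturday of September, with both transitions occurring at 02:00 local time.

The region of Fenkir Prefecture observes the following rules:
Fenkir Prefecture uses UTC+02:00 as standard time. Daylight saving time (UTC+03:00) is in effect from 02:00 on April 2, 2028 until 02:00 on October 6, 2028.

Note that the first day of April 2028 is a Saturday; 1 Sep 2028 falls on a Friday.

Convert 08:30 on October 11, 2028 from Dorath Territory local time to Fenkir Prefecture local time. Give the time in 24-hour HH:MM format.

10:15

1 April 2028 is a Saturday, so the first Monday is April 3.
1 September 2028 is a Friday, so the first Saturday is September 2.
Daylight saving runs 3 April – 2 September; October 11, 2028 is outside that window, so Dorath Territory is on standard time at UTC+00:15.
08:30 Dorath Territory − 0h15m = 08:15 UTC.
At the standard offset (UTC+02:00), 08:15 UTC + 2h = 10:15 Fenkir Prefecture standard time.
Daylight saving runs 2 April – 6 October; the standard-time date in Fenkir Prefecture, October 11, 2028, is outside that window, so Fenkir Prefecture is on standard time at UTC+02:00.
08:15 UTC + 2h = 10:15 Fenkir Prefecture.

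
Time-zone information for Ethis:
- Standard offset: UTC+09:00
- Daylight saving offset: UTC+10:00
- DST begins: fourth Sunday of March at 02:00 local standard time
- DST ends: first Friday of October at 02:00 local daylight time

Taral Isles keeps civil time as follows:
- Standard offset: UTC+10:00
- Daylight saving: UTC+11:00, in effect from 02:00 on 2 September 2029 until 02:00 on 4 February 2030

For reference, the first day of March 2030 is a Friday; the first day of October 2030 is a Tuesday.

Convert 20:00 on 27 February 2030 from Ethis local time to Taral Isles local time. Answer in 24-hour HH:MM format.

21:00

1 March 2030 is a Friday, so the first Sunday is March 3 and the fourth is March 24.
1 October 2030 is a Tuesday, so the first Friday is October 4.
Daylight saving runs 24 March – 4 October; 27 February 2030 is outside that window, so Ethis is on standard time at UTC+09:00.
20:00 Ethis − 9h = 11:00 UTC.
At the standard offset (UTC+10:00), 11:00 UTC + 10h = 21:00 Taral Isles standard time.
Daylight saving runs 2 September 2029 – 4 February 2030; the standard-time date in Taral Isles, 27 February 2030, is outside that window, so Taral Isles is on standard time at UTC+10:00.
11:00 UTC + 10h = 21:00 Taral Isles.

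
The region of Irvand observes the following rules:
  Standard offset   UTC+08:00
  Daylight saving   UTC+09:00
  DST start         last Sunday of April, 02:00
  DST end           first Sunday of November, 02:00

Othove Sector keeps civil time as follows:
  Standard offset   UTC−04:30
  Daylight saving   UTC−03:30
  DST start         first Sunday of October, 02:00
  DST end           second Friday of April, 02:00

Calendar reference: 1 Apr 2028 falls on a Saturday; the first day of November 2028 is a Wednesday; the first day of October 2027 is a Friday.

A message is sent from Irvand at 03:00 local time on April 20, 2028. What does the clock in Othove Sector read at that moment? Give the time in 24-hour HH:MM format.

1 April 2028 is a Saturday, so Sundays fall on 2, 9, 16, 23, 30; the last is April 30.
1 November 2028 is a Wednesday, so the first Sunday is November 5.
April 20, 2028 is outside the daylight-saving period (30 April – 5 November), so Irvand is on standard time, UTC+08:00.
03:00 Irvand − 8h = 19:00 UTC (rolling into the previous day, 19 April 2028).
1 October 2027 is a Friday, so the first Sunday is October 3.
1 April 2028 is a Saturday, so the first Friday is April 7 and the second is April 14.
At the standard offset (UTC−04:30), 19:00 UTC − 4h30m = 14:30 Othove Sector standard time.
Daylight saving runs 3 October 2027 – 14 April 2028; the standard-time date in Othove Sector, April 19, 2028, is outside that window, so Othove Sector is on standard time at UTC−04:30.
19:00 UTC − 4h30m = 14:30 Othove Sector.

14:30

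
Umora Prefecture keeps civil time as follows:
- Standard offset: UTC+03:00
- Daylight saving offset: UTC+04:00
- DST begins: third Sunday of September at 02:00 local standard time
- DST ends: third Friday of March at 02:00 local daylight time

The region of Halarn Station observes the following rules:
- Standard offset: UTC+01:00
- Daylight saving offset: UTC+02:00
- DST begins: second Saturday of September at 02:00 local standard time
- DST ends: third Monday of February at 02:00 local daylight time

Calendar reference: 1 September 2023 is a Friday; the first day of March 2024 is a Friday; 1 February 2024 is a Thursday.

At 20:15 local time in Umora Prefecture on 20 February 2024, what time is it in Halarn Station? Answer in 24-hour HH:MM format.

1 September 2023 is a Friday, so the first Sunday is September 3 and the third is September 17.
1 March 2024 is a Friday, so the first Friday is March 1 and the third is March 15.
Daylight saving runs 17 September 2023 – 15 March 2024; 20 February 2024 is inside that window, so Umora Prefecture is at UTC+04:00.
20:15 Umora Prefecture − 4h = 16:15 UTC.
1 September 2023 is a Friday, so the first Saturday is September 2 and the second is September 9.
1 February 2024 is a Thursday, so the first Monday is February 5 and the third is February 19.
At the standard offset (UTC+01:00), 16:15 UTC + 1h = 17:15 Halarn Station standard time.
The standard-time date in Halarn Station, 20 February 2024, does not fall between 9 September 2023 and 19 February 2024, so daylight saving is not in effect and Halarn Station is at UTC+01:00.
16:15 UTC + 1h = 17:15 Halarn Station.

17:15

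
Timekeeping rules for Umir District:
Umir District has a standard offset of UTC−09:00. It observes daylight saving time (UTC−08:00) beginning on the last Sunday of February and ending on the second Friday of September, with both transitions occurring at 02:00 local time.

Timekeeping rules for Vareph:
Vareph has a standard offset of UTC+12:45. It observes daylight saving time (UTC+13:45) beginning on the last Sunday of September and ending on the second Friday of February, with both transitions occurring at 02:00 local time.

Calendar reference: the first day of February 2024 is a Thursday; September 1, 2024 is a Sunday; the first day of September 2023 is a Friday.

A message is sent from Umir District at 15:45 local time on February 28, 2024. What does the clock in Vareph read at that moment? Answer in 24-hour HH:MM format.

1 February 2024 is a Thursday, so Sundays fall on 4, 11, 18, 25; the last is February 25.
1 September 2024 is a Sunday, so the first Friday is September 6 and the second is September 13.
February 28, 2024 lies within the daylight-saving period (25 February – 13 September), so Umir District is on daylight time, UTC−08:00.
15:45 Umir District + 8h = 23:45 UTC.
1 September 2023 is a Friday, so Sundays fall on 3, 10, 17, 24; the last is September 24.
1 February 2024 is a Thursday, so the first Friday is February 2 and the second is February 9.
At the standard offset (UTC+12:45), 23:45 UTC + 12h45m = 12:30 Vareph standard time (rolling into the next day, 29 February 2024).
The standard-time date in Vareph, February 29, 2024, is outside the daylight-saving period (24 September 2023 – 9 February 2024), so Vareph is on standard time, UTC+12:45.
23:45 UTC + 12h45m = 12:30 Vareph (rolling into the next day, 29 February 2024).

12:30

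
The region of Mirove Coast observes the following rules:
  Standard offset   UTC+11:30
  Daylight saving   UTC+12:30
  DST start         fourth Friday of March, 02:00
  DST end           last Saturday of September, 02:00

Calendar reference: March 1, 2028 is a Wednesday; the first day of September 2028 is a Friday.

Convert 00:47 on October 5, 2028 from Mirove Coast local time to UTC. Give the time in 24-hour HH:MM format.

1 March 2028 is a Wednesday, so the first Friday is March 3 and the fourth is March 24.
1 September 2028 is a Friday, so Saturdays fall on 2, 9, 16, 23, 30; the last is September 30.
October 5, 2028 is outside the daylight-saving period (24 March – 30 September), so Mirove Coast is on standard time, UTC+11:30.
00:47 local − 11h30m = 13:17 UTC (rolling into the previous day, 4 October 2028).

13:17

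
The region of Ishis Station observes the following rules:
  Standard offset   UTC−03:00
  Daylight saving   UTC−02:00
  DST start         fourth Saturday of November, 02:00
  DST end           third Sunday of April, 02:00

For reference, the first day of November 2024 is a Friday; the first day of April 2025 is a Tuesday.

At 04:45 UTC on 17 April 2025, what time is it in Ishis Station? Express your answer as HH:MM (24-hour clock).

1 November 2024 is a Friday, so the first Saturday is November 2 and the fourth is November 23.
1 April 2025 is a Tuesday, so the first Sunday is April 6 and the third is April 20.
At the standard offset (UTC−03:00), 04:45 UTC − 3h = 01:45 Ishis Station standard time.
Daylight saving runs 23 November 2024 – 20 April 2025; the standard-time date in Ishis Station, 17 April 2025, is inside that window, so Ishis Station is at UTC−02:00.
04:45 UTC − 2h = 02:45 local.

02:45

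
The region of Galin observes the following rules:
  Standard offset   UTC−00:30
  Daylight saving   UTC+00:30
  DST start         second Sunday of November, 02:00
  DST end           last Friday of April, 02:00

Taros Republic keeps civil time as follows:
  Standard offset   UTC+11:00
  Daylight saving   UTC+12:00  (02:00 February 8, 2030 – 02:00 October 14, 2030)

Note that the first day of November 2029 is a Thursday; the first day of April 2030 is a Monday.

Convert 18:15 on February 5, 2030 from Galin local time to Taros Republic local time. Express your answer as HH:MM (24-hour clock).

04:45

1 November 2029 is a Thursday, so the first Sunday is November 4 and the second is November 11.
1 April 2030 is a Monday, so Fridays fall on 5, 12, 19, 26; the last is April 26.
February 5, 2030 lies within the daylight-saving period (11 November 2029 – 26 April 2030), so Galin is on daylight time, UTC+00:30.
18:15 Galin − 0h30m = 17:45 UTC.
At the standard offset (UTC+11:00), 17:45 UTC + 11h = 04:45 Taros Republic standard time (rolling into the next day, 6 February 2030).
The standard-time date in Taros Republic, February 6, 2030, is outside the daylight-saving period (8 February – 14 October), so Taros Republic is on standard time, UTC+11:00.
17:45 UTC + 11h = 04:45 Taros Republic (rolling into the next day, 6 February 2030).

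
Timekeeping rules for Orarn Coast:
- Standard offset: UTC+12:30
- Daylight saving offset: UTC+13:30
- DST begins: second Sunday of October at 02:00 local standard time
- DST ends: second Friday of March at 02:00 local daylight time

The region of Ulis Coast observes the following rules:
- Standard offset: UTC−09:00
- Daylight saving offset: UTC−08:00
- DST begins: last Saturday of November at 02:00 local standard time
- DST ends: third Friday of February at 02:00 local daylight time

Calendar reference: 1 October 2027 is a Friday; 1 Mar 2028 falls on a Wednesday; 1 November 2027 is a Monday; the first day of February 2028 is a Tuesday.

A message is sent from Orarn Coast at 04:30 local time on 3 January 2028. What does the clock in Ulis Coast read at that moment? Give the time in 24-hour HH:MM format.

07:00

1 October 2027 is a Friday, so the first Sunday is October 3 and the second is October 10.
1 March 2028 is a Wednesday, so the first Friday is March 3 and the second is March 10.
Daylight saving runs 10 October 2027 – 10 March 2028; 3 January 2028 is inside that window, so Orarn Coast is at UTC+13:30.
04:30 Orarn Coast − 13h30m = 15:00 UTC (rolling into the previous day, 2 January 2028).
1 November 2027 is a Monday, so Saturdays fall on 6, 13, 20, 27; the last is November 27.
1 February 2028 is a Tuesday, so the first Friday is February 4 and the third is February 18.
At the standard offset (UTC−09:00), 15:00 UTC − 9h = 06:00 Ulis Coast standard time.
Daylight saving runs 27 November 2027 – 18 February 2028; the standard-time date in Ulis Coast, 2 January 2028, is inside that window, so Ulis Coast is at UTC−08:00.
15:00 UTC − 8h = 07:00 Ulis Coast.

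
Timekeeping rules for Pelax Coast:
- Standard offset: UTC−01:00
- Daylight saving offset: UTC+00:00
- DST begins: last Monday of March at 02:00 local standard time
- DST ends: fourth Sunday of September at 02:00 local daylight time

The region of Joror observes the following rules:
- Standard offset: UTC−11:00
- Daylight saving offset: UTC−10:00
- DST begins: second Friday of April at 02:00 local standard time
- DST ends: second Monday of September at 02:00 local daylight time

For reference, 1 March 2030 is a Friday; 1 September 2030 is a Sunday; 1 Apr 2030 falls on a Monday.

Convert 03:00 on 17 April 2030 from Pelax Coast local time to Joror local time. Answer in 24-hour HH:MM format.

1 March 2030 is a Friday, so Mondays fall on 4, 11, 18, 25; the last is March 25.
1 September 2030 is a Sunday, so the first Sunday is September 1 and the fourth is September 22.
Daylight saving runs 25 March – 22 September; 17 April 2030 is inside that window, so Pelax Coast is at UTC+00:00.
03:00 Pelax Coast − 0h = 03:00 UTC.
1 April 2030 is a Monday, so the first Friday is April 5 and the second is April 12.
1 September 2030 is a Sunday, so the first Monday is September 2 and the second is September 9.
At the standard offset (UTC−11:00), 03:00 UTC − 11h = 16:00 Joror standard time (rolling into the previous day, 16 April 2030).
The standard-time date in Joror, 16 April 2030, falls between 12 April and 9 September, so daylight saving is in effect and Joror is at UTC−10:00.
03:00 UTC − 10h = 17:00 Joror (rolling into the previous day, 16 April 2030).

17:00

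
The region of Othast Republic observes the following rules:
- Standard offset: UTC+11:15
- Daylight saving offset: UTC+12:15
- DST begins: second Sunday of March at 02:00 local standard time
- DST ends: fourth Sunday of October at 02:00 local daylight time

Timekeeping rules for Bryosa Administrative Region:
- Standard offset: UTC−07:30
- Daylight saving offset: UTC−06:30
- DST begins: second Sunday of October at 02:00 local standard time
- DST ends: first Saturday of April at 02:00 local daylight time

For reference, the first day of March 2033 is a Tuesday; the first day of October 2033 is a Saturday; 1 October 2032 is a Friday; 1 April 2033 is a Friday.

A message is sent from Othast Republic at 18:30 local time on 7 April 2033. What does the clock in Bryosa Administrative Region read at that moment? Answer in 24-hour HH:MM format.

22:45

1 March 2033 is a Tuesday, so the first Sunday is March 6 and the second is March 13.
1 October 2033 is a Saturday, so the first Sunday is October 2 and the fourth is October 23.
7 April 2033 falls between 13 March and 23 October, so daylight saving is in effect and Othast Republic is at UTC+12:15.
18:30 Othast Republic − 12h15m = 06:15 UTC.
1 October 2032 is a Friday, so the first Sunday is October 3 and the second is October 10.
1 April 2033 is a Friday, so the first Saturday is April 2.
At the standard offset (UTC−07:30), 06:15 UTC − 7h30m = 22:45 Bryosa Administrative Region standard time (rolling into the previous day, 6 April 2033).
The standard-time date in Bryosa Administrative Region, 6 April 2033, does not fall between 10 October 2032 and 2 April 2033, so daylight saving is not in effect and Bryosa Administrative Region is at UTC−07:30.
06:15 UTC − 7h30m = 22:45 Bryosa Administrative Region (rolling into the previous day, 6 April 2033).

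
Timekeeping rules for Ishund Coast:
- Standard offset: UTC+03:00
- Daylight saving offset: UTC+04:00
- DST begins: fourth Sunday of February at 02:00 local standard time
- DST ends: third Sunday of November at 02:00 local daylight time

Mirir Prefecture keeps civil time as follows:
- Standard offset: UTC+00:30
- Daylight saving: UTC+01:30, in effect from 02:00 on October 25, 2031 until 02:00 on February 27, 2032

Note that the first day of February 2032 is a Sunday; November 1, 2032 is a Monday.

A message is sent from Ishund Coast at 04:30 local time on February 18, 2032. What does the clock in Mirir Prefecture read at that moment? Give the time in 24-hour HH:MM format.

03:00

1 February 2032 is a Sunday, so the first Sunday is February 1 and the fourth is February 22.
1 November 2032 is a Monday, so the first Sunday is November 7 and the third is November 21.
February 18, 2032 does not fall between 22 February and 21 November, so daylight saving is not in effect and Ishund Coast is at UTC+03:00.
04:30 Ishund Coast − 3h = 01:30 UTC.
At the standard offset (UTC+00:30), 01:30 UTC + 0h30m = 02:00 Mirir Prefecture standard time.
The standard-time date in Mirir Prefecture, February 18, 2032, falls between 25 October 2031 and 27 February 2032, so daylight saving is in effect and Mirir Prefecture is at UTC+01:30.
01:30 UTC + 1h30m = 03:00 Mirir Prefecture.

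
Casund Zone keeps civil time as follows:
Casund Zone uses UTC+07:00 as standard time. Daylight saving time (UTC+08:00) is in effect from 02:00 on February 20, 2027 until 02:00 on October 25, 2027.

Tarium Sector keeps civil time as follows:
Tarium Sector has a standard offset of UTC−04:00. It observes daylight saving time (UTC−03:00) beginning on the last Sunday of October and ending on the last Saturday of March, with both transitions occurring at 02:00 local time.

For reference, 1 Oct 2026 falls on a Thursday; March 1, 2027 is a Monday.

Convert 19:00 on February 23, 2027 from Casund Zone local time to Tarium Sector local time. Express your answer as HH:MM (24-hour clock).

Daylight saving runs 20 February – 25 October; February 23, 2027 is inside that window, so Casund Zone is at UTC+08:00.
19:00 Casund Zone − 8h = 11:00 UTC.
1 October 2026 is a Thursday, so Sundays fall on 4, 11, 18, 25; the last is October 25.
1 March 2027 is a Monday, so Saturdays fall on 6, 13, 20, 27; the last is March 27.
At the standard offset (UTC−04:00), 11:00 UTC − 4h = 07:00 Tarium Sector standard time.
Daylight saving runs 25 October 2026 – 27 March 2027; the standard-time date in Tarium Sector, February 23, 2027, is inside that window, so Tarium Sector is at UTC−03:00.
11:00 UTC − 3h = 08:00 Tarium Sector.

08:00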